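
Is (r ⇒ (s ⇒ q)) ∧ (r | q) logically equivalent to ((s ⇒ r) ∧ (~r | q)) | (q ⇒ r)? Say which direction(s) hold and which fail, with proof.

[⇒] This fails. Under s = T, r = F, q = T, the left side is true but the right side is false.

[⇐] This fails. Under s = F, r = F, q = F, the left side is false but the right side is true.

(⇒) fails and (⇐) fails.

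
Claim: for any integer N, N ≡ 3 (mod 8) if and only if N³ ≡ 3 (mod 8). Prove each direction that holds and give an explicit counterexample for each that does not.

Both implications hold.

(⟹) Suppose N ≡ 3 (mod 8). Write N = 8j + 3. Then (8j + 3)³ = 512j³ + 576j² + 216j + 27 = 8(64j³ + 72j² + 27j + 3) + 3, so N³ ≡ 3 (mod 8).

(⟸) For the converse, argue contrapositively. If N ≢ 3 (mod 8), then N is congruent to one of 0, 1, 2, 4, 5, 6, 7 modulo 8, and these give N³ ≡ 0, 1, 0, 0, 5, 0, 7 respectively — never 3.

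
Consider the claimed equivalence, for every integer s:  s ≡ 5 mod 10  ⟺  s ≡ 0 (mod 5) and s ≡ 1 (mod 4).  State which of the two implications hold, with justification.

(⟹) This fails: s = 15 gives 15 ≡ 5 (mod 10) but 15 ≡ 3 (mod 4), so the conjunction on the right does not hold.

(⟸) Conversely, if s ≡ 0 (mod 5) and s ≡ 1 (mod 4), then by the Chinese remainder theorem s ≡ 5 (mod 20). Since 5 ≡ 5 (mod 10) and 10 ∣ 20, we get s ≡ 5 (mod 10).

(⇒) fails; (⇐) holds.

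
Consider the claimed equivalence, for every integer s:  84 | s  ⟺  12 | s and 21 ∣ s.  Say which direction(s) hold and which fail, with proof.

Forward direction. If 84 ∣ s, write s = 84q. Since 84 = 7·12, s = 12·(7q), so 12 ∣ s; and since 84 = 4·21, s = 21·(4q), so 21 ∣ s.

Converse. Suppose 12 ∣ s and 21 ∣ s. Any common multiple of 12 and 21 is a multiple of their lcm; here lcm(12, 21) = 12·21/gcd(12, 21) = 252/3 = 84, so 84 ∣ s.

The biconditional holds.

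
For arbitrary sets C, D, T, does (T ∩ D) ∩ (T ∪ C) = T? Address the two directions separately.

(⟹) Let x ∈ (T ∩ D) ∩ (T ∪ C). Then either x ∈ D ∩ T and x ∉ C; or x ∈ C ∩ D ∩ T. In each case x ∈ T, so (T ∩ D) ∩ (T ∪ C) ⊆ T.

(⟸) This inclusion fails. Take C = ∅, D = ∅, T = {1}; then 1 ∈ T but 1 ∉ (T ∩ D) ∩ (T ∪ C).

(⊆) holds; (⊇) fails.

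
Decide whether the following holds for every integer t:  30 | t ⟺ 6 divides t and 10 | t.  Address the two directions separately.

[⇒] If 30 ∣ t, write t = 30q. Since 30 = 5·6, t = 6·(5q), so 6 ∣ t; and since 30 = 3·10, t = 10·(3q), so 10 ∣ t.

[⇐] Suppose 6 ∣ t and 10 ∣ t. Any common multiple of 6 and 10 is a multiple of their lcm; here lcm(6, 10) = 6·10/gcd(6, 10) = 60/2 = 30, so 30 ∣ t.

The biconditional holds.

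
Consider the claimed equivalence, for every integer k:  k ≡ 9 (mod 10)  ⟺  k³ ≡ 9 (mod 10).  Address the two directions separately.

The biconditional holds.

(←) Suppose k³ ≡ 9 (mod 10). The only residue r in {0, …, 9} with r³ ≡ 9 (mod 10) is r = 9, so k ≡ 9 (mod 10).

(→) Suppose k ≡ 9 (mod 10). Write k = 10j + 9. Then (10j + 9)³ = 1000j³ + 2700j² + 2430j + 729 = 10(100j³ + 270j² + 243j + 72) + 9, so k³ ≡ 9 (mod 10).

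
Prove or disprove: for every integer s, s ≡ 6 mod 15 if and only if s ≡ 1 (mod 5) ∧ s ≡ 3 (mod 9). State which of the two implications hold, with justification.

Forward direction. This fails: s = 36 gives 36 ≡ 6 (mod 15) but 36 ≡ 0 (mod 9), so the conjunction on the right does not hold.

Converse. If s ≡ 1 (mod 5) and s ≡ 3 (mod 9), then by the Chinese remainder theorem s ≡ 21 (mod 45). Since 21 ≡ 6 (mod 15) and 15 ∣ 45, we get s ≡ 6 (mod 15).

Not equivalent: only (⇐) holds.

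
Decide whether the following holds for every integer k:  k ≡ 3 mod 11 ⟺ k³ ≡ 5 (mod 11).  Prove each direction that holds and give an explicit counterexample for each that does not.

Both directions hold; the statement is true.

(⟹) Suppose k ≡ 3 mod 11. Write k = 11j + 3. Then (11j + 3)³ = 1331j³ + 1089j² + 297j + 27 = 11(121j³ + 99j² + 27j + 2) + 5, so k³ ≡ 5 (mod 11).

(⟸) Conversely, suppose k³ ≡ 5 (mod 11). The only residue r in {0, …, 10} with r³ ≡ 5 (mod 11) is r = 3, so k ≡ 3 (mod 11).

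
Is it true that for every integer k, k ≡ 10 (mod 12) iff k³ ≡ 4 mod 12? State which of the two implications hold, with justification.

Forward direction. Suppose k ≡ 10 (mod 12). Write k = 12j + 10. Then (12j + 10)³ = 1728j³ + 4320j² + 3600j + 1000 = 12(144j³ + 360j² + 300j + 83) + 4, so k³ ≡ 4 (mod 12).

Converse. This fails: take k = 4. Then 4³ = 64 ≡ 4 (mod 12), yet 4 ≡ 4 (mod 12), not 10.

(⇒) holds; (⇐) fails.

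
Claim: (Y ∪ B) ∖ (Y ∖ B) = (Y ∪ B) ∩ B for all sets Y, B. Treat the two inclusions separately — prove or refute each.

(⊆) Let x ∈ (Y ∪ B) ∖ (Y ∖ B). Then either x ∈ B and x ∉ Y; or x ∈ Y ∩ B. In each case x ∈ (Y ∪ B) ∩ B, so (Y ∪ B) ∖ (Y ∖ B) ⊆ (Y ∪ B) ∩ B.

(⊇) Let x ∈ (Y ∪ B) ∩ B. Then either x ∈ B and x ∉ Y; or x ∈ Y ∩ B. In each case x ∈ (Y ∪ B) ∖ (Y ∖ B), so (Y ∪ B) ∩ B ⊆ (Y ∪ B) ∖ (Y ∖ B).

Both inclusions hold.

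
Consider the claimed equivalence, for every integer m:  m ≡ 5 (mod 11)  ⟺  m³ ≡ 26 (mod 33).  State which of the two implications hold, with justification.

(⇒) fails; (⇐) holds.

(←) The residues r modulo 33 with r³ ≡ 26 (mod 33) are exactly {5}, and each is ≡ 5 (mod 11).

(→) This fails: take m = 16. Then 16 ≡ 5 (mod 11), but 16³ = 4096 ≡ 4 (mod 33), not 26.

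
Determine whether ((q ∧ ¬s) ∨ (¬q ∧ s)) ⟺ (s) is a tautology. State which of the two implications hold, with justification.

(⇒) fails and (⇐) fails.

(⟹) This fails. Under s = F, q = T, the left side is true but the right side is false.

(⟸) This fails. Under s = T, q = T, the left side is false but the right side is true.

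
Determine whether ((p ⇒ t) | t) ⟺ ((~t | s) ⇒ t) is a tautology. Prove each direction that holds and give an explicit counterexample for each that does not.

Forward direction. This fails. Under p = F, s = F, t = F, the left side is true but the right side is false.

Converse. Assume the antecedent. If p is true, the antecedent forces (p = T, s = F, t = T) or (p = T, s = T, t = T), and (p ⇒ t) | t holds there. If p is false, (p ⇒ t) | t reduces to true regardless of the other variables. Either way (p ⇒ t) | t holds.

(⇒) fails; (⇐) holds.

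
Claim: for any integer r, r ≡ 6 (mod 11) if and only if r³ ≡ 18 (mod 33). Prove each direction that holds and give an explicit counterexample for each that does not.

Only the converse holds.

(←) The residues r modulo 33 with r³ ≡ 18 (mod 33) are exactly {6}, and each is ≡ 6 (mod 11).

(→) This fails: take r = 17. Then 17 ≡ 6 (mod 11), but 17³ = 4913 ≡ 29 (mod 33), not 18.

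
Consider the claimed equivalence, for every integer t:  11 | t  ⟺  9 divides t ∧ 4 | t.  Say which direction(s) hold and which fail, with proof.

(⟹) This fails: take t = 11. Certainly 11 ∣ 11, but 9 ∤ 11.

(⟸) This fails: take t = 36. Both 9 ∣ 36 and 4 ∣ 36, yet 36 is not a multiple of 11 (since 36 = 3·11 + 3), so 11 ∤ 36.

Neither direction holds.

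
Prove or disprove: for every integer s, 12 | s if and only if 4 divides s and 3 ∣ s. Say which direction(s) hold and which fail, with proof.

Forward direction. If 12 ∣ s, write s = 12q. Since 12 = 3·4, s = 4·(3q), so 4 ∣ s; and since 12 = 4·3, s = 3·(4q), so 3 ∣ s.

Converse. Suppose 4 ∣ s and 3 ∣ s. Any common multiple of 4 and 3 is a multiple of their lcm; here gcd(4, 3) = 1, so lcm(4, 3) = 4·3 = 12, so 12 ∣ s.

Both implications hold.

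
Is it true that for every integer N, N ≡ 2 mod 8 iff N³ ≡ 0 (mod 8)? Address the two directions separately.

(→) Suppose N ≡ 2 mod 8. Write N = 8j + 2. Then (8j + 2)³ = 512j³ + 384j² + 96j + 8 = 8(64j³ + 48j² + 12j + 1) + 0, so N³ ≡ 0 (mod 8).

(←) This fails: take N = 0. Then 0³ = 0 ≡ 0 (mod 8), yet 0 ≡ 0 (mod 8), not 2.

The forward direction holds; the converse fails.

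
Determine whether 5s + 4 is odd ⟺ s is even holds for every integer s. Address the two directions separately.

Both directions fail.

(→) This fails: s = 1 gives 5s + 4 = 9, which is odd, but 1 is odd, not even.

(←) This also fails: s = 0 is even, but 5s + 4 = 4 is even, not odd.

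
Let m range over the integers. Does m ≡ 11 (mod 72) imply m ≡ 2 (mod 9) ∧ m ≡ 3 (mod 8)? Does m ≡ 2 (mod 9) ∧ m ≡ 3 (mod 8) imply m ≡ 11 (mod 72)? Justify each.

Both directions hold; the statement is true.

(⇒) Suppose m ≡ 11 (mod 72); write m = 72j + 11. Since 9 ∣ 72, reducing mod 9 gives m ≡ 11 ≡ 2 (mod 9); since 8 ∣ 72, reducing mod 8 gives m ≡ 11 ≡ 3 (mod 8).

(⇐) Conversely, if m ≡ 2 (mod 9) and m ≡ 3 (mod 8), then by the Chinese remainder theorem m ≡ 11 (mod 72). This is exactly m ≡ 11 (mod 72).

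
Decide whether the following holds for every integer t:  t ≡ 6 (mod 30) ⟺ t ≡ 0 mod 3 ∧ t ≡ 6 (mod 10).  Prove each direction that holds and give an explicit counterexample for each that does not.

The biconditional holds.

(⇒) Suppose t ≡ 6 (mod 30); write t = 30j + 6. Since 3 ∣ 30, reducing mod 3 gives t ≡ 6 ≡ 0 (mod 3); since 10 ∣ 30, reducing mod 10 gives t ≡ 6 (mod 10).

(⇐) Conversely, if t ≡ 0 (mod 3) and t ≡ 6 (mod 10), then by the Chinese remainder theorem t ≡ 6 (mod 30). This is exactly t ≡ 6 (mod 30).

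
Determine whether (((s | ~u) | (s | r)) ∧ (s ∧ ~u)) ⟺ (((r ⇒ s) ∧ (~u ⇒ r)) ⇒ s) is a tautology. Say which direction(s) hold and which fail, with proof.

Only the forward implication holds.

(→) Assume the antecedent. If u is true, the antecedent cannot hold. If u is false, ((r ⇒ s) ∧ (~u ⇒ r)) ⇒ s reduces to true regardless of the other variables. Either way ((r ⇒ s) ∧ (~u ⇒ r)) ⇒ s holds.

(←) This fails. Under u = F, s = F, r = F, the left side is false but the right side is true.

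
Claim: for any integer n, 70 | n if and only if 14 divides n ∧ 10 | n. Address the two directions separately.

Converse. Suppose 14 ∣ n and 10 ∣ n. Any common multiple of 14 and 10 is a multiple of their lcm; here lcm(14, 10) = 14·10/gcd(14, 10) = 140/2 = 70, so 70 ∣ n.

Forward direction. If 70 ∣ n, write n = 70q. Since 70 = 5·14, n = 14·(5q), so 14 ∣ n; and since 70 = 7·10, n = 10·(7q), so 10 ∣ n.

Both implications hold.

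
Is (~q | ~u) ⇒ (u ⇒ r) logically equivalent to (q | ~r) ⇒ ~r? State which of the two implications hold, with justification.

Forward direction. This fails. Under r = T, q = T, u = F, the left side is true but the right side is false.

Converse. This fails. Under r = F, q = F, u = T, the left side is false but the right side is true.

Neither implication holds.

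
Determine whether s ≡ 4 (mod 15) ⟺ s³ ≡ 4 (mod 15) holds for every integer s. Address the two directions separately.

Both directions hold.

(⇒) Suppose s ≡ 4 (mod 15). Write s = 15j + 4. Then (15j + 4)³ = 3375j³ + 2700j² + 720j + 64 = 15(225j³ + 180j² + 48j + 4) + 4, so s³ ≡ 4 (mod 15).

(⇐) Conversely, suppose s³ ≡ 4 (mod 15). The only residue r in {0, …, 14} with r³ ≡ 4 (mod 15) is r = 4, so s ≡ 4 (mod 15).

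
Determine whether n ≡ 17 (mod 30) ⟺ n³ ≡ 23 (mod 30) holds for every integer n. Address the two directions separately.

(→) Suppose n ≡ 17 (mod 30). Write n = 30j + 17. Then (30j + 17)³ = 27000j³ + 45900j² + 26010j + 4913 = 30(900j³ + 1530j² + 867j + 163) + 23, so n³ ≡ 23 (mod 30).

(←) Conversely, suppose n³ ≡ 23 (mod 30). The only residue r in {0, …, 29} with r³ ≡ 23 (mod 30) is r = 17, so n ≡ 17 (mod 30).

Both directions hold; the statement is true.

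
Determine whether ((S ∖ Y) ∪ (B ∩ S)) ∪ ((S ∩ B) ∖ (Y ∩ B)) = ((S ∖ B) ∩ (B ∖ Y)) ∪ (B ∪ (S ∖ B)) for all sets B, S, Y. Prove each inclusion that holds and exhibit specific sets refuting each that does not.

(⊇) This inclusion fails. Take B = {1}, S = ∅, Y = ∅; then 1 ∈ ((S ∖ B) ∩ (B ∖ Y)) ∪ (B ∪ (S ∖ B)) but 1 ∉ ((S ∖ Y) ∪ (B ∩ S)) ∪ ((S ∩ B) ∖ (Y ∩ B)).

(⊆) Let x ∈ ((S ∖ Y) ∪ (B ∩ S)) ∪ ((S ∩ B) ∖ (Y ∩ B)). Then either x ∈ S and x ∉ B, Y; or x ∈ B ∩ S and x ∉ Y; or x ∈ B ∩ S ∩ Y. In each case x ∈ ((S ∖ B) ∩ (B ∖ Y)) ∪ (B ∪ (S ∖ B)), so ((S ∖ Y) ∪ (B ∩ S)) ∪ ((S ∩ B) ∖ (Y ∩ B)) ⊆ ((S ∖ B) ∩ (B ∖ Y)) ∪ (B ∪ (S ∖ B)).

The sets are not equal: only the forward inclusion holds.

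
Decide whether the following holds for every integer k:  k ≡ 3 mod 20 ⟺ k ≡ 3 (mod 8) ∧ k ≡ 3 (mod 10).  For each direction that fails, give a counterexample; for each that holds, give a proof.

The forward direction fails; the converse holds.

(⇒) This fails: k = 23 gives 23 ≡ 3 (mod 20) but 23 ≡ 7 (mod 8), so the conjunction on the right does not hold.

(⇐) Conversely, if k ≡ 3 (mod 8) and k ≡ 3 (mod 10), then by the Chinese remainder theorem k ≡ 3 (mod 40). Since 3 ≡ 3 (mod 20) and 20 ∣ 40, we get k ≡ 3 (mod 20).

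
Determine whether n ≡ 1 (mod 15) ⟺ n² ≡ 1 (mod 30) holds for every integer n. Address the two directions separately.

Neither implication holds.

(⟹) This fails: take n = 16. Then 16 ≡ 1 (mod 15), but 16² = 256 ≡ 16 (mod 30), not 1.

(⟸) This fails: take n = 11. Then 11² = 121 ≡ 1 (mod 30), yet 11 ≡ 11 (mod 15), not 1.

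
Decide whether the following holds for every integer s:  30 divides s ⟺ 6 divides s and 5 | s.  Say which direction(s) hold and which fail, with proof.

Forward direction. If 30 ∣ s, write s = 30q. Since 30 = 5·6, s = 6·(5q), so 6 ∣ s; and since 30 = 6·5, s = 5·(6q), so 5 ∣ s.

Converse. Suppose 6 ∣ s and 5 ∣ s. Any common multiple of 6 and 5 is a multiple of their lcm; here gcd(6, 5) = 1, so lcm(6, 5) = 6·5 = 30, so 30 ∣ s.

The biconditional holds.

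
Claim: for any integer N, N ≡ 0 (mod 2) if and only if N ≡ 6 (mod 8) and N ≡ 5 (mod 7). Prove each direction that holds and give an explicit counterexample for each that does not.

[⇒] This fails: N = 0 gives 0 ≡ 0 (mod 2) but 0 ≡ 0 (mod 8), so the conjunction on the right does not hold.

[⇐] Conversely, if N ≡ 6 (mod 8) and N ≡ 5 (mod 7), then by the Chinese remainder theorem N ≡ 54 (mod 56). Since 54 ≡ 0 (mod 2) and 2 ∣ 56, we get N ≡ 0 (mod 2).

Only the reverse direction holds.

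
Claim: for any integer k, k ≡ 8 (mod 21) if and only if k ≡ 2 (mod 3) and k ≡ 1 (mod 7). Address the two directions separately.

Both directions hold.

(⇒) Suppose k ≡ 8 (mod 21); write k = 21j + 8. Since 3 ∣ 21, reducing mod 3 gives k ≡ 8 ≡ 2 (mod 3); since 7 ∣ 21, reducing mod 7 gives k ≡ 8 ≡ 1 (mod 7).

(⇐) Conversely, if k ≡ 2 (mod 3) and k ≡ 1 (mod 7), then by the Chinese remainder theorem k ≡ 8 (mod 21). This is exactly k ≡ 8 (mod 21).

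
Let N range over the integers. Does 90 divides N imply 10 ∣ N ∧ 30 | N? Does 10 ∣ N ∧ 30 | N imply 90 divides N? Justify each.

Forward direction. If 90 ∣ N, write N = 90q. Since 90 = 9·10, N = 10·(9q), so 10 ∣ N; and since 90 = 3·30, N = 30·(3q), so 30 ∣ N.

Converse. This fails: take N = 30. Both 10 ∣ 30 and 30 ∣ 30, yet 30 is not a multiple of 90 (since 30 = 0·90 + 30), so 90 ∤ 30.

Only the forward direction holds.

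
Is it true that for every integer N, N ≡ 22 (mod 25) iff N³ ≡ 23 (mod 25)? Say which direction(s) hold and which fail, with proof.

Both directions hold; the statement is true.

(→) Suppose N ≡ 22 (mod 25). Write N = 25j + 22. Then (25j + 22)³ = 15625j³ + 41250j² + 36300j + 10648 = 25(625j³ + 1650j² + 1452j + 425) + 23, so N³ ≡ 23 (mod 25).

(←) Conversely, suppose N³ ≡ 23 (mod 25). The only residue r in {0, …, 24} with r³ ≡ 23 (mod 25) is r = 22, so N ≡ 22 (mod 25).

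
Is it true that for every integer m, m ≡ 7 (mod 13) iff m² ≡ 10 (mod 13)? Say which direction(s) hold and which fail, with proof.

Not equivalent: only (⇒) holds.

(⇒) Suppose m ≡ 7 (mod 13). Write m = 13j + 7. Then (13j + 7)² = 169j² + 182j + 49 = 13(13j² + 14j + 3) + 10, so m² ≡ 10 (mod 13).

(⇐) This fails: take m = 6. Then 6² = 36 ≡ 10 (mod 13), yet 6 ≡ 6 (mod 13), not 7.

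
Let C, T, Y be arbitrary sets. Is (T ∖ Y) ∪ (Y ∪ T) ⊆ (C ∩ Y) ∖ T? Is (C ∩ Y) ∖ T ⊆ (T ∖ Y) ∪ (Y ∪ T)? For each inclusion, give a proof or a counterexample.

(⊇) Let x ∈ (C ∩ Y) ∖ T. Then x ∈ C ∩ Y and x ∉ T, from which x ∈ (T ∖ Y) ∪ (Y ∪ T).

(⊆) This inclusion fails. Take C = ∅, T = {1}, Y = ∅; then 1 ∈ (T ∖ Y) ∪ (Y ∪ T) but 1 ∉ (C ∩ Y) ∖ T.

(⊆) fails; (⊇) holds.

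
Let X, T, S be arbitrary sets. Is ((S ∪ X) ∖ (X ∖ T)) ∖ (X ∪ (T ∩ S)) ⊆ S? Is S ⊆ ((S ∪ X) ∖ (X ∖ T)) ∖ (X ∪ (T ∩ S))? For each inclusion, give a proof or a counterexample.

(⟹) Let x ∈ ((S ∪ X) ∖ (X ∖ T)) ∖ (X ∪ (T ∩ S)). Then x ∈ S and x ∉ X, T, from which x ∈ S.

(⟸) This inclusion fails. Take X = {1}, T = ∅, S = {1}; then 1 ∈ S but 1 ∉ ((S ∪ X) ∖ (X ∖ T)) ∖ (X ∪ (T ∩ S)).

The sets are not equal: only the forward inclusion holds.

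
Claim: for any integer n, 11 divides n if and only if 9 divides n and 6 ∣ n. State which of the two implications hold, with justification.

Neither implication holds.

Forward direction. This fails: take n = 11. Certainly 11 ∣ 11, but 9 ∤ 11.

Converse. This fails: take n = 18. Both 9 ∣ 18 and 6 ∣ 18, yet 18 is not a multiple of 11 (since 18 = 1·11 + 7), so 11 ∤ 18.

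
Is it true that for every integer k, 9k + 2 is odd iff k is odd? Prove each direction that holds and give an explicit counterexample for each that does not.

(⇒) Suppose 9k + 2 is odd. Since 9 is odd, 9k and k have the same parity, so 9k + 2 ≡ k + 2 (mod 2). As 2 is even, 9k + 2 is odd exactly when k is odd. Thus k is odd.

(⇐) Conversely, suppose k is odd; write k = 2j + 1. Then 9k + 2 = 9·(2j + 1) + 2 = 2·9j + 11, which is odd.

Both directions hold; the statement is true.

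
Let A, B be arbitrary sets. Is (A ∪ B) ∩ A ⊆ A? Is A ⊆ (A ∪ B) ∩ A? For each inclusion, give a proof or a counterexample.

The two sets are equal.

(⊇) Let x ∈ A. Then either x ∈ A and x ∉ B; or x ∈ A ∩ B. In each case x ∈ (A ∪ B) ∩ A, so A ⊆ (A ∪ B) ∩ A.

(⊆) Let x ∈ (A ∪ B) ∩ A. Then either x ∈ A and x ∉ B; or x ∈ A ∩ B. In each case x ∈ A, so (A ∪ B) ∩ A ⊆ A.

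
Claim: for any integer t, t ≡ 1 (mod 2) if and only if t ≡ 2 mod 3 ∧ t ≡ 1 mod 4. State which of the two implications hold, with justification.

Only the converse holds.

(→) This fails: t = 1 gives 1 ≡ 1 (mod 2) but 1 ≡ 1 (mod 3), so the conjunction on the right does not hold.

(←) Conversely, if t ≡ 2 (mod 3) and t ≡ 1 (mod 4), then by the Chinese remainder theorem t ≡ 5 (mod 12). Since 5 ≡ 1 (mod 2) and 2 ∣ 12, we get t ≡ 1 (mod 2).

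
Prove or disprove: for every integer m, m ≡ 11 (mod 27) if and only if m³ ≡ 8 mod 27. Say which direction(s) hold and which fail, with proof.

Not equivalent: only (⇒) holds.

(⟹) Suppose m ≡ 11 (mod 27). Write m = 27j + 11. Then (27j + 11)³ = 19683j³ + 24057j² + 9801j + 1331 = 27(729j³ + 891j² + 363j + 49) + 8, so m³ ≡ 8 (mod 27).

(⟸) This fails: take m = 2. Then 2³ = 8 ≡ 8 (mod 27), yet 2 ≡ 2 (mod 27), not 11.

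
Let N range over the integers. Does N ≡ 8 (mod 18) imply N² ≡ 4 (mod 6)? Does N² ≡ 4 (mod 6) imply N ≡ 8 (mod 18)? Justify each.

The forward direction holds; the converse fails.

(→) Suppose N ≡ 8 (mod 18). Then N² ≡ 8² = 64 (mod 18), and since 6 ∣ 18, also N² ≡ 4 (mod 6).

(←) This fails: take N = 2. Then 2² = 4 ≡ 4 (mod 6), yet 2 ≡ 2 (mod 18), not 8.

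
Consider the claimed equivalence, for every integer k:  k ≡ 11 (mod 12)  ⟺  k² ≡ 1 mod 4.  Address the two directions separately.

(⟸) This fails: take k = 1. Then 1² = 1 ≡ 1 (mod 4), yet 1 ≡ 1 (mod 12), not 11.

(⟹) Suppose k ≡ 11 (mod 12). Then k² ≡ 11² = 121 (mod 12), and since 4 ∣ 12, also k² ≡ 1 (mod 4).

Only the forward implication holds.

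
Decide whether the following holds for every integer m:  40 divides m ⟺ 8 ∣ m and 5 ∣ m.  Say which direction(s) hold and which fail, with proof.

The biconditional holds.

[⇒] If 40 ∣ m, write m = 40q. Since 40 = 5·8, m = 8·(5q), so 8 ∣ m; and since 40 = 8·5, m = 5·(8q), so 5 ∣ m.

[⇐] Suppose 8 ∣ m and 5 ∣ m. Any common multiple of 8 and 5 is a multiple of their lcm; here gcd(8, 5) = 1, so lcm(8, 5) = 8·5 = 40, so 40 ∣ m.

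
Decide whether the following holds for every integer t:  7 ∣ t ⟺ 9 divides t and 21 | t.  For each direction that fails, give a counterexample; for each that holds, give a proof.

Forward direction. This fails: take t = 7. Certainly 7 ∣ 7, but 9 ∤ 7.

Converse. Suppose 9 ∣ t and 21 ∣ t. Any common multiple of 9 and 21 is a multiple of their lcm; here lcm(9, 21) = 9·21/gcd(9, 21) = 189/3 = 63, so 63 ∣ t. Since 7 ∣ 63, it follows that 7 ∣ t.

The forward direction fails; the converse holds.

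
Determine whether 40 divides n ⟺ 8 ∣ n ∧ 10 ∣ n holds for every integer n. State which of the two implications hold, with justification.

Equivalent; both directions hold.

Converse. Suppose 8 ∣ n and 10 ∣ n. Any common multiple of 8 and 10 is a multiple of their lcm; here lcm(8, 10) = 8·10/gcd(8, 10) = 80/2 = 40, so 40 ∣ n.

Forward direction. If 40 ∣ n, write n = 40q. Since 40 = 5·8, n = 8·(5q), so 8 ∣ n; and since 40 = 4·10, n = 10·(4q), so 10 ∣ n.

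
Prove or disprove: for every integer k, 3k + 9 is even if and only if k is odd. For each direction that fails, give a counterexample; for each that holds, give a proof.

(⟹) Suppose 3k + 9 is even. Since 3 is odd, 3k and k have the same parity, so 3k + 9 ≡ k + 9 (mod 2). As 9 is odd, 3k + 9 is even exactly when k is odd. Thus k is odd.

(⟸) Conversely, suppose k is odd; write k = 2j + 1. Then 3k + 9 = 3·(2j + 1) + 9 = 2·3j + 12, which is even.

Both directions hold; the statement is true.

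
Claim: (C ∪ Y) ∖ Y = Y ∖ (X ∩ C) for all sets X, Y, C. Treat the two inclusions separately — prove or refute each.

Both inclusions fail.

(⟹) This inclusion fails. Take X = ∅, Y = ∅, C = {1}; then 1 ∈ (C ∪ Y) ∖ Y but 1 ∉ Y ∖ (X ∩ C).

(⟸) This inclusion fails. Take X = ∅, Y = {1}, C = ∅; then 1 ∈ Y ∖ (X ∩ C) but 1 ∉ (C ∪ Y) ∖ Y.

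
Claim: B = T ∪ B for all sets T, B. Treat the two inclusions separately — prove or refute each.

(⊆) Let x ∈ B. Then either x ∈ B and x ∉ T; or x ∈ T ∩ B. In each case x ∈ T ∪ B, so B ⊆ T ∪ B.

(⊇) This inclusion fails. Take T = {1}, B = ∅; then 1 ∈ T ∪ B but 1 ∉ B.

The sets are not equal: only the forward inclusion holds.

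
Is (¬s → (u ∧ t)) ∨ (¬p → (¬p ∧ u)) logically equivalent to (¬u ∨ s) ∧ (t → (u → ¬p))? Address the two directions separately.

(⟹) This fails. Under s = F, t = F, u = T, p = F, the left side is true but the right side is false.

(⟸) This fails. Under s = F, t = F, u = F, p = F, the left side is false but the right side is true.

Neither implication holds.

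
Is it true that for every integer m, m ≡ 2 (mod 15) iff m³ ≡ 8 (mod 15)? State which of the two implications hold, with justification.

Both directions hold; the statement is true.

(⇒) Suppose m ≡ 2 (mod 15). Write m = 15j + 2. Then (15j + 2)³ = 3375j³ + 1350j² + 180j + 8 = 15(225j³ + 90j² + 12j) + 8, so m³ ≡ 8 (mod 15).

(⇐) Conversely, suppose m³ ≡ 8 (mod 15). The only residue r in {0, …, 14} with r³ ≡ 8 (mod 15) is r = 2, so m ≡ 2 (mod 15).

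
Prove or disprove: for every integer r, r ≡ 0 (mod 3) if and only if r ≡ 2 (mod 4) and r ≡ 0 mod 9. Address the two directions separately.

Forward direction. This fails: r = 0 gives 0 ≡ 0 (mod 3) but 0 ≡ 0 (mod 4), so the conjunction on the right does not hold.

Converse. If r ≡ 2 (mod 4) and r ≡ 0 (mod 9), then by the Chinese remainder theorem r ≡ 18 (mod 36). Since 18 ≡ 0 (mod 3) and 3 ∣ 36, we get r ≡ 0 (mod 3).

The forward direction fails; the converse holds.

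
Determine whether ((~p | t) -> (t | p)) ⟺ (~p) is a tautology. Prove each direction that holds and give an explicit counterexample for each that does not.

(⇒) This fails. Under t = F, p = T, the left side is true but the right side is false.

(⇐) This fails. Under t = F, p = F, the left side is false but the right side is true.

(⇒) fails and (⇐) fails.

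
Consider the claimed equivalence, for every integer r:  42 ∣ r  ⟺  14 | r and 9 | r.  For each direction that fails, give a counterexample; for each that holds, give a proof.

(⇒) fails; (⇐) holds.

(⇒) This fails: take r = 42. Certainly 42 ∣ 42, but 9 ∤ 42.

(⇐) Suppose 14 ∣ r and 9 ∣ r. Any common multiple of 14 and 9 is a multiple of their lcm; here gcd(14, 9) = 1, so lcm(14, 9) = 14·9 = 126, so 126 ∣ r. Since 42 ∣ 126, it follows that 42 ∣ r.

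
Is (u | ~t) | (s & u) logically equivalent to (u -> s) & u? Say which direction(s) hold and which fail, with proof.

Only the reverse direction holds.

(⇐) Assume the antecedent. If t is true, the antecedent forces (t = T, u = T, s = T), and (u | ~t) | (s & u) holds there. If t is false, (u | ~t) | (s & u) reduces to true regardless of the other variables. Either way (u | ~t) | (s & u) holds.

(⇒) This fails. Under t = F, u = F, s = F, the left side is true but the right side is false.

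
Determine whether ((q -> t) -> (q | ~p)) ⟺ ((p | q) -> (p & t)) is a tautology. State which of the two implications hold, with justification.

(⇒) fails and (⇐) fails.

(→) This fails. Under t = F, q = T, p = F, the left side is true but the right side is false.

(←) This fails. Under t = T, q = F, p = T, the left side is false but the right side is true.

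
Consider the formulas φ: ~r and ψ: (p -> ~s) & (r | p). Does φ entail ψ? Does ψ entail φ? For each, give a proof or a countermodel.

[⇒] This fails. Under r = F, s = F, p = F, the left side is true but the right side is false.

[⇐] This fails. Under r = T, s = F, p = F, the left side is false but the right side is true.

Neither implication holds.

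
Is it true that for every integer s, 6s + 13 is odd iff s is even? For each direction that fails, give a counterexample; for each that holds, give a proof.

(⟸) Suppose s is even. Since 6 is even, 6s is even for every s, so 6s + 13 has the same parity as 13, which is odd. Hence 6s + 13 is odd.

(⟹) This fails: take s = 7. Then 6s + 13 = 55, which is odd, yet s = 7 is odd, not even.

(⇒) fails; (⇐) holds.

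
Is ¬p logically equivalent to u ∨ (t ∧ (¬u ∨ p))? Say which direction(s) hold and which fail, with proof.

Neither direction holds.

[⇒] This fails. Under u = F, p = F, t = F, the left side is true but the right side is false.

[⇐] This fails. Under u = T, p = T, t = F, the left side is false but the right side is true.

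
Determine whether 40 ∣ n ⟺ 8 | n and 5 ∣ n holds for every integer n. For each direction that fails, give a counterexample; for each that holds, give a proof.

Both directions hold.

[⇐] Suppose 8 ∣ n and 5 ∣ n. Any common multiple of 8 and 5 is a multiple of their lcm; here gcd(8, 5) = 1, so lcm(8, 5) = 8·5 = 40, so 40 ∣ n.

[⇒] If 40 ∣ n, write n = 40q. Since 40 = 5·8, n = 8·(5q), so 8 ∣ n; and since 40 = 8·5, n = 5·(8q), so 5 ∣ n.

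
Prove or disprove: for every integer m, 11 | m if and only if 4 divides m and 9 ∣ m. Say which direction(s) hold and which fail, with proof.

(⟹) This fails: take m = 11. Certainly 11 ∣ 11, but 4 ∤ 11.

(⟸) This fails: take m = 36. Both 4 ∣ 36 and 9 ∣ 36, yet 36 is not a multiple of 11 (since 36 = 3·11 + 3), so 11 ∤ 36.

Neither direction holds.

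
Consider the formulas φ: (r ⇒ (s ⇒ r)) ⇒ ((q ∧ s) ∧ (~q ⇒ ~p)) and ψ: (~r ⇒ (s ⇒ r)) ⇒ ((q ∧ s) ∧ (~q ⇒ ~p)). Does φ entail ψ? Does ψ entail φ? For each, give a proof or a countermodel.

Not equivalent: only (⇒) holds.

[⇒] Assume the antecedent. If p is true, the antecedent forces (s = T, p = T, r = F, q = T) or (s = T, p = T, r = T, q = T), and the consequent holds there. If p is false, the antecedent forces (s = T, p = F, r = F, q = T) or (s = T, p = F, r = T, q = T), and the consequent holds there. Either way the consequent holds.

[⇐] This fails. Under s = T, p = F, r = F, q = F, the left side is false but the right side is true.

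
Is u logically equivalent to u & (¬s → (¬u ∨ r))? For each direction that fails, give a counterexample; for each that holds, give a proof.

Not equivalent: only (⇐) holds.

Converse. Assume the antecedent. If s is true, the antecedent forces (s = T, u = T, r = F) or (s = T, u = T, r = T), and u holds there. If s is false, the antecedent forces (s = F, u = T, r = T), and u holds there. Either way u holds.

Forward direction. This fails. Under s = F, u = T, r = F, the left side is true but the right side is false.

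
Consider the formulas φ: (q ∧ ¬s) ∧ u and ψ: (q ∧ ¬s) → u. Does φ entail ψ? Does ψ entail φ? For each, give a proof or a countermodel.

Only the forward direction holds.

(⟸) This fails. Under u = F, q = F, s = F, the left side is false but the right side is true.

(⟹) Assume the antecedent. If u is true, (q ∧ ¬s) → u reduces to true regardless of the other variables. If u is false, the antecedent cannot hold. Either way (q ∧ ¬s) → u holds.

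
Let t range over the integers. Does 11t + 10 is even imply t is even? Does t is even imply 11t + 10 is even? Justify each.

(⇒) Suppose 11t + 10 is even. Since 11 is odd, 11t and t have the same parity, so 11t + 10 ≡ t + 10 (mod 2). As 10 is even, 11t + 10 is even exactly when t is even. Thus t is even.

(⇐) Conversely, suppose t is even; write t = 2j. Then 11t + 10 = 11·(2j) + 10 = 2·11j + 10, which is even.

Equivalent; both directions hold.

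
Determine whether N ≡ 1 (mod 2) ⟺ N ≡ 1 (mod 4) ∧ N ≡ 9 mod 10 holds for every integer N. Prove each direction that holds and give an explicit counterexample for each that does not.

The forward direction fails; the converse holds.

(⟹) This fails: N = 1 gives 1 ≡ 1 (mod 2) but 1 ≡ 1 (mod 10), so the conjunction on the right does not hold.

(⟸) Conversely, if N ≡ 1 (mod 4) and N ≡ 9 (mod 10), then by the Chinese remainder theorem N ≡ 9 (mod 20). Since 9 ≡ 1 (mod 2) and 2 ∣ 20, we get N ≡ 1 (mod 2).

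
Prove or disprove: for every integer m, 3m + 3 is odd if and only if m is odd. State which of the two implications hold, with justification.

(→) This fails: m = 6 gives 3m + 3 = 21, which is odd, but 6 is even, not odd.

(←) This also fails: m = 1 is odd, but 3m + 3 = 6 is even, not odd.

Both directions fail.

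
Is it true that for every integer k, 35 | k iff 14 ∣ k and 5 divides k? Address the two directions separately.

Not equivalent: only (⇐) holds.

(⟹) This fails: take k = 35. Certainly 35 ∣ 35, but 14 ∤ 35.

(⟸) Suppose 14 ∣ k and 5 ∣ k. Any common multiple of 14 and 5 is a multiple of their lcm; here gcd(14, 5) = 1, so lcm(14, 5) = 14·5 = 70, so 70 ∣ k. Since 35 ∣ 70, it follows that 35 ∣ k.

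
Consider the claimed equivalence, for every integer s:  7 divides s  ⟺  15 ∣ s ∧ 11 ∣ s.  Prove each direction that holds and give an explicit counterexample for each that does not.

Neither implication holds.

Forward direction. This fails: take s = 7. Certainly 7 ∣ 7, but 15 ∤ 7.

Converse. This fails: take s = 165. Both 15 ∣ 165 and 11 ∣ 165, yet 165 is not a multiple of 7 (since 165 = 23·7 + 4), so 7 ∤ 165.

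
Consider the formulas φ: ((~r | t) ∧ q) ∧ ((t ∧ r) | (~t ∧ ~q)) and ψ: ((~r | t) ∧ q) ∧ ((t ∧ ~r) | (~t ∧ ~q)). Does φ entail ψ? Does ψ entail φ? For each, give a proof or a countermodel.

(⇒) This fails. Under t = T, q = T, r = T, the left side is true but the right side is false.

(⇐) This fails. Under t = T, q = T, r = F, the left side is false but the right side is true.

Neither direction holds.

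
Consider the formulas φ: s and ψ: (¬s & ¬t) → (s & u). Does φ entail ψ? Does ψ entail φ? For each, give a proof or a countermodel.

(→) Assume the antecedent. If s is true, (¬s & ¬t) → (s & u) reduces to true regardless of the other variables. If s is false, the antecedent cannot hold. Either way (¬s & ¬t) → (s & u) holds.

(←) This fails. Under s = F, u = F, t = T, the left side is false but the right side is true.

The forward direction holds; the converse fails.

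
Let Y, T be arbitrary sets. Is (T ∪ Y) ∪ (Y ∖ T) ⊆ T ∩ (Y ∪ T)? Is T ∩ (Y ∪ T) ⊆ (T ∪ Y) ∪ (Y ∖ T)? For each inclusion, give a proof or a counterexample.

The sets are not equal: only the reverse inclusion holds.

(⊆) This inclusion fails. Take Y = {1}, T = ∅; then 1 ∈ (T ∪ Y) ∪ (Y ∖ T) but 1 ∉ T ∩ (Y ∪ T).

(⊇) Let x ∈ T ∩ (Y ∪ T). Then either x ∈ T and x ∉ Y; or x ∈ Y ∩ T. In each case x ∈ (T ∪ Y) ∪ (Y ∖ T), so T ∩ (Y ∪ T) ⊆ (T ∪ Y) ∪ (Y ∖ T).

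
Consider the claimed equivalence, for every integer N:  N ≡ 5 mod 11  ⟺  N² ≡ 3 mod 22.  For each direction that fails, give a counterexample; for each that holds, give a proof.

(⇒) This fails: take N = 16. Then 16 ≡ 5 (mod 11), but 16² = 256 ≡ 14 (mod 22), not 3.

(⇐) This fails: take N = 17. Then 17² = 289 ≡ 3 (mod 22), yet 17 ≡ 6 (mod 11), not 5.

Neither direction holds.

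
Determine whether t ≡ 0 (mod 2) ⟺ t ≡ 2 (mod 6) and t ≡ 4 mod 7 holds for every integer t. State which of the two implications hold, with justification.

Only the reverse direction holds.

[⇐] If t ≡ 2 (mod 6) and t ≡ 4 (mod 7), then by the Chinese remainder theorem t ≡ 32 (mod 42). Since 32 ≡ 0 (mod 2) and 2 ∣ 42, we get t ≡ 0 (mod 2).

[⇒] This fails: t = 0 gives 0 ≡ 0 (mod 2) but 0 ≡ 0 (mod 6), so the conjunction on the right does not hold.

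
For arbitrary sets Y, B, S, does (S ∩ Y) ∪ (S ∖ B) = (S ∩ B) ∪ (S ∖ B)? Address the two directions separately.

(⟹) Let x ∈ (S ∩ Y) ∪ (S ∖ B). Then either x ∈ S and x ∉ Y, B; or x ∈ Y ∩ S and x ∉ B; or x ∈ Y ∩ B ∩ S. In each case x ∈ (S ∩ B) ∪ (S ∖ B), so (S ∩ Y) ∪ (S ∖ B) ⊆ (S ∩ B) ∪ (S ∖ B).

(⟸) This inclusion fails. Take Y = ∅, B = {1}, S = {1}; then 1 ∈ (S ∩ B) ∪ (S ∖ B) but 1 ∉ (S ∩ Y) ∪ (S ∖ B).

Only the forward inclusion holds.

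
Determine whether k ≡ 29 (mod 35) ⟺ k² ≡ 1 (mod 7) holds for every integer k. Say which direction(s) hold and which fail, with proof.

(⇒) holds; (⇐) fails.

(⟹) Suppose k ≡ 29 (mod 35). Then k² ≡ 29² = 841 (mod 35), and since 7 ∣ 35, also k² ≡ 1 (mod 7).

(⟸) This fails: take k = 1. Then 1² = 1 ≡ 1 (mod 7), yet 1 ≡ 1 (mod 35), not 29.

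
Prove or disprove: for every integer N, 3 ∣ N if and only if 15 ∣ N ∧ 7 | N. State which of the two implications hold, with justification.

Forward direction. This fails: take N = 3. Certainly 3 ∣ 3, but 15 ∤ 3.

Converse. Suppose 15 ∣ N and 7 ∣ N. Any common multiple of 15 and 7 is a multiple of their lcm; here gcd(15, 7) = 1, so lcm(15, 7) = 15·7 = 105, so 105 ∣ N. Since 3 ∣ 105, it follows that 3 ∣ N.

Not equivalent: only (⇐) holds.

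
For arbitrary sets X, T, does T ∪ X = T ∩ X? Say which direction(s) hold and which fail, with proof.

(⊆) This inclusion fails. Take X = {1}, T = ∅; then 1 ∈ T ∪ X but 1 ∉ T ∩ X.

(⊇) Let x ∈ T ∩ X. Then x ∈ X ∩ T, from which x ∈ T ∪ X.

(⊆) fails; (⊇) holds.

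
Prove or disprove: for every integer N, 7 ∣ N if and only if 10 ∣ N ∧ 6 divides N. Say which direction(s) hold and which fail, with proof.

(⇒) This fails: take N = 7. Certainly 7 ∣ 7, but 10 ∤ 7.

(⇐) This fails: take N = 30. Both 10 ∣ 30 and 6 ∣ 30, yet 30 is not a multiple of 7 (since 30 = 4·7 + 2), so 7 ∤ 30.

(⇒) fails and (⇐) fails.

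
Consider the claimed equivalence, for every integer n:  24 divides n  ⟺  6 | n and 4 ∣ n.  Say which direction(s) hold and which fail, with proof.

[⇒] If 24 ∣ n, write n = 24q. Since 24 = 4·6, n = 6·(4q), so 6 ∣ n; and since 24 = 6·4, n = 4·(6q), so 4 ∣ n.

[⇐] This fails: take n = 12. Both 6 ∣ 12 and 4 ∣ 12, yet 12 is not a multiple of 24 (since 12 = 0·24 + 12), so 24 ∤ 12.

Not equivalent: only (⇒) holds.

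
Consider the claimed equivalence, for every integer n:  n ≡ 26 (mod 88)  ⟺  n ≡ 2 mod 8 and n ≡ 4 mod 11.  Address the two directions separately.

(⇒) Suppose n ≡ 26 (mod 88); write n = 88j + 26. Since 8 ∣ 88, reducing mod 8 gives n ≡ 26 ≡ 2 (mod 8); since 11 ∣ 88, reducing mod 11 gives n ≡ 26 ≡ 4 (mod 11).

(⇐) Conversely, if n ≡ 2 (mod 8) and n ≡ 4 (mod 11), then by the Chinese remainder theorem n ≡ 26 (mod 88). This is exactly n ≡ 26 (mod 88).

Equivalent; both directions hold.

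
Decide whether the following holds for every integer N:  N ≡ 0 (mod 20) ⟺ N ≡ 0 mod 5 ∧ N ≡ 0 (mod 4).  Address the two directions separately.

Both directions hold.

Forward direction. Suppose N ≡ 0 (mod 20); write N = 20j + 0. Since 5 ∣ 20, reducing mod 5 gives N ≡ 0 (mod 5); since 4 ∣ 20, reducing mod 4 gives N ≡ 0 (mod 4).

Converse. If N ≡ 0 (mod 5) and N ≡ 0 (mod 4), then by the Chinese remainder theorem N ≡ 0 (mod 20). This is exactly N ≡ 0 (mod 20).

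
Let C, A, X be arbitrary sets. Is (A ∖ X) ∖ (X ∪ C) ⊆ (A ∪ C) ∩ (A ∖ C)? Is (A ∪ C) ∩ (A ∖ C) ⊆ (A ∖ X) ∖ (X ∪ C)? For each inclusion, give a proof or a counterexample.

The sets are not equal: only the forward inclusion holds.

(⊆) Let x ∈ (A ∖ X) ∖ (X ∪ C). Then x ∈ A and x ∉ C, X, from which x ∈ (A ∪ C) ∩ (A ∖ C).

(⊇) This inclusion fails. Take C = ∅, A = {1}, X = {1}; then 1 ∈ (A ∪ C) ∩ (A ∖ C) but 1 ∉ (A ∖ X) ∖ (X ∪ C).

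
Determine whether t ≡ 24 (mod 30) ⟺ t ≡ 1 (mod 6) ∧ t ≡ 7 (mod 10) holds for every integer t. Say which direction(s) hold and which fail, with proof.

Both directions fail.

(→) This fails: t = 24 gives 24 ≡ 24 (mod 30) but 24 ≡ 0 (mod 6), so the conjunction on the right does not hold.

(←) This fails: t = 7 satisfies both congruences on the right (7 ≡ 1 mod 6 and 7 ≡ 7 mod 10) yet 7 ≡ 7 (mod 30), not 24.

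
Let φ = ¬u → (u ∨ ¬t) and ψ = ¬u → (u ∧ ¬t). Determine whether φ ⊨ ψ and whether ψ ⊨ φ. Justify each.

(←) Assume the antecedent. If u is true, ¬u → (u ∨ ¬t) reduces to true regardless of the other variables. If u is false, the antecedent cannot hold. Either way ¬u → (u ∨ ¬t) holds.

(→) This fails. Under u = F, t = F, the left side is true but the right side is false.

Only the converse holds.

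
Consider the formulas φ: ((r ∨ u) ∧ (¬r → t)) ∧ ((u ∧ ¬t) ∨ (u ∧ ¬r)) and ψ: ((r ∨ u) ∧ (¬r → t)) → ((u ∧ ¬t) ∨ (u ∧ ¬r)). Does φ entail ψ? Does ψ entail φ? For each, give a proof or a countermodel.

(⇒) holds; (⇐) fails.

Converse. This fails. Under u = F, r = F, t = F, the left side is false but the right side is true.

Forward direction. Assume the antecedent. If u is true, the antecedent forces (u = T, r = T, t = F) or (u = T, r = F, t = T), and the consequent holds there. If u is false, the antecedent cannot hold. Either way the consequent holds.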